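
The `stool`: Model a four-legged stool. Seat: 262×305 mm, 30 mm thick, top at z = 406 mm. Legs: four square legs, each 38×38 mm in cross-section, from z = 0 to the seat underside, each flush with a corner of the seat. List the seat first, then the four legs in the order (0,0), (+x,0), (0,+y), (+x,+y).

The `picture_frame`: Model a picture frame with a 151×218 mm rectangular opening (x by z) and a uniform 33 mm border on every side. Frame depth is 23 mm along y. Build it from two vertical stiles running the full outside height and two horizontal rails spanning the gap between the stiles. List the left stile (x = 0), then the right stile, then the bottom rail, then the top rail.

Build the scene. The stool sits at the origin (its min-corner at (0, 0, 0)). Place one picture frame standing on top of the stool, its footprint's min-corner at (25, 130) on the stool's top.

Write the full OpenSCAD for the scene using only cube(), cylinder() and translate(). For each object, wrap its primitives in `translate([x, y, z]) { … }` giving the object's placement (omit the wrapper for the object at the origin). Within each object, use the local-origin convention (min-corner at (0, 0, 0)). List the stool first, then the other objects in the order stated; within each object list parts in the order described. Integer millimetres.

translate([0, 0, 376]) cube([262, 305, 30]);
cube([38, 38, 376]);
translate([224, 0, 0]) cube([38, 38, 376]);
translate([0, 267, 0]) cube([38, 38, 376]);
translate([224, 267, 0]) cube([38, 38, 376]);
translate([25, 130, 406]) {
  cube([33, 23, 284]);
  translate([184, 0, 0]) cube([33, 23, 284]);
  translate([33, 0, 0]) cube([151, 23, 33]);
  translate([33, 0, 251]) cube([151, 23, 33]);
}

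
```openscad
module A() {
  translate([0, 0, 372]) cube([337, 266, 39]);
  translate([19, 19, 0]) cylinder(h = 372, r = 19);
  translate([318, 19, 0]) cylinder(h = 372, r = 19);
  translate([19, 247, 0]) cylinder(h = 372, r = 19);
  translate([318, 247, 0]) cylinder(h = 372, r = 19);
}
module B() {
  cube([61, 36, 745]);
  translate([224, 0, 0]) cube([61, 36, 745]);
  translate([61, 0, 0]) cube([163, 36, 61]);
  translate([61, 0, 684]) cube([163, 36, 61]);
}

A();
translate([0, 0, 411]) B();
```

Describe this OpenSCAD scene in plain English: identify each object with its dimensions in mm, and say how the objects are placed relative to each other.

A is a four-legged stool. The seat is 337×266 mm, 39 mm thick, top at z = 411 mm. It stands on four round legs, each 38 mm in diameter, from z = 0 to the seat underside, each leg's axis is inset half a diameter from the nearest pair of seat edges (so the leg's bounding box is flush with the corner).

B is a rectangular picture frame lying in the x–z plane (depth along y). The opening is 163 mm wide (x) by 623 mm tall (z), surrounded by a border 61 mm wide on all four sides. The frame is 36 mm deep and is made of two full-height vertical stiles with two horizontal rails fitted between them.

The picture frame is on top of the stool.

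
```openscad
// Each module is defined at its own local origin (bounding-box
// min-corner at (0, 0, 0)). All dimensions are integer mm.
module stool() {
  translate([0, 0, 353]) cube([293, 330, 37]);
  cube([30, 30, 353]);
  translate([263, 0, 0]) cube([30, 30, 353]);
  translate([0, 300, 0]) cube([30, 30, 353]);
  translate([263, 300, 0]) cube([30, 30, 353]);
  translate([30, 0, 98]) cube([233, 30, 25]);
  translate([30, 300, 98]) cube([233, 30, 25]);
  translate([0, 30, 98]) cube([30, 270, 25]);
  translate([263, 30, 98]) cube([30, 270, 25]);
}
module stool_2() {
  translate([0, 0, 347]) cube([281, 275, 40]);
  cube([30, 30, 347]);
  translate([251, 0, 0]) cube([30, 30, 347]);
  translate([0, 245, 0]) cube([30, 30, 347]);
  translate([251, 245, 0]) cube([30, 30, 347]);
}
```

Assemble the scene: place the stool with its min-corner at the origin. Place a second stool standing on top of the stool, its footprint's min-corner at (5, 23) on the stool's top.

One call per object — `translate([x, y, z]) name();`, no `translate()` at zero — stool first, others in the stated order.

stool();
translate([5, 23, 390]) stool_2();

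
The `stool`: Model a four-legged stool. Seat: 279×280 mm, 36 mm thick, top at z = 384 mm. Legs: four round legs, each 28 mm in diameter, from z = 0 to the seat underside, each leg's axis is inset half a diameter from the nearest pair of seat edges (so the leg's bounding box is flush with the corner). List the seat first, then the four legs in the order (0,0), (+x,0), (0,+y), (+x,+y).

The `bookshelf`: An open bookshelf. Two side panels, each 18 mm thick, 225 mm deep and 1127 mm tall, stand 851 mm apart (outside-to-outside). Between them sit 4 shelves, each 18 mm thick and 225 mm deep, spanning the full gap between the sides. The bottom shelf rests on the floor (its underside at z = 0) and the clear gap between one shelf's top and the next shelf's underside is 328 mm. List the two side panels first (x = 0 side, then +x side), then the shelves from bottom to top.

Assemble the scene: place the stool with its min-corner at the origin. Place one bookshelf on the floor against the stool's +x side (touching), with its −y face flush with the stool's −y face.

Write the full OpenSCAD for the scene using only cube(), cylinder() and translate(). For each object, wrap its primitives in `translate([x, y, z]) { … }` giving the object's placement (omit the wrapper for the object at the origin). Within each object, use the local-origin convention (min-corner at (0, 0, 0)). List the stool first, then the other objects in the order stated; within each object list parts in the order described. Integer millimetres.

translate([0, 0, 348]) cube([279, 280, 36]);
translate([14, 14, 0]) cylinder(h = 348, r = 14);
translate([265, 14, 0]) cylinder(h = 348, r = 14);
translate([14, 266, 0]) cylinder(h = 348, r = 14);
translate([265, 266, 0]) cylinder(h = 348, r = 14);
translate([279, 0, 0]) {
  cube([18, 225, 1127]);
  translate([833, 0, 0]) cube([18, 225, 1127]);
  translate([18, 0, 0]) cube([815, 225, 18]);
  translate([18, 0, 346]) cube([815, 225, 18]);
  translate([18, 0, 692]) cube([815, 225, 18]);
  translate([18, 0, 1038]) cube([815, 225, 18]);
}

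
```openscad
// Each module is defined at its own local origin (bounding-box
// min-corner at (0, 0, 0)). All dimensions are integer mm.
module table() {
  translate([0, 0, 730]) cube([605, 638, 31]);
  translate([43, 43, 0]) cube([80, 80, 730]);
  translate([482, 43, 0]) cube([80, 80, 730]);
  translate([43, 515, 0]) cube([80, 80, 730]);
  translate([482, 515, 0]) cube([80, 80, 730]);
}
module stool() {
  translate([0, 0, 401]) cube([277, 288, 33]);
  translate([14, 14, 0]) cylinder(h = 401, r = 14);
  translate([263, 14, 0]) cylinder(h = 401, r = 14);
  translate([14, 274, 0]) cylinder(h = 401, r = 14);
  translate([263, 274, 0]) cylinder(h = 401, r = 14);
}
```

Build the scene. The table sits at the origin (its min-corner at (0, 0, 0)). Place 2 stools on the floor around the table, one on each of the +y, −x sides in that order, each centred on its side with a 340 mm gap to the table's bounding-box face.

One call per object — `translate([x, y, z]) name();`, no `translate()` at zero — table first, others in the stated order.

table();
translate([164, 978, 0]) stool();
translate([-617, 175, 0]) stool();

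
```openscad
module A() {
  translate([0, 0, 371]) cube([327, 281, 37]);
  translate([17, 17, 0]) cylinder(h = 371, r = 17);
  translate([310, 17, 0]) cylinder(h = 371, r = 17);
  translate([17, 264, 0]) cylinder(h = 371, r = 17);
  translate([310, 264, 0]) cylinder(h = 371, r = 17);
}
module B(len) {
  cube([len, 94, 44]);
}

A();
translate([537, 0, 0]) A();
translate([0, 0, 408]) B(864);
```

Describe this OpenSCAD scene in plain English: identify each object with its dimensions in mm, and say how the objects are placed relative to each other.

A is a simple wooden stool: a rectangular seat 327 mm (x) by 281 mm (y), 37 mm thick, top face at z = 408 mm, on four round legs, each 34 mm in diameter. The legs rest on z = 0, each leg's axis is inset half a diameter from the nearest pair of seat edges (so the leg's bounding box is flush with the corner).

B is a rectangular beam 864 mm long (x), 94 mm deep (y), 44 mm thick (z).

The beam spans the tops of two stools placed 210 mm apart, resting at z = 408 mm.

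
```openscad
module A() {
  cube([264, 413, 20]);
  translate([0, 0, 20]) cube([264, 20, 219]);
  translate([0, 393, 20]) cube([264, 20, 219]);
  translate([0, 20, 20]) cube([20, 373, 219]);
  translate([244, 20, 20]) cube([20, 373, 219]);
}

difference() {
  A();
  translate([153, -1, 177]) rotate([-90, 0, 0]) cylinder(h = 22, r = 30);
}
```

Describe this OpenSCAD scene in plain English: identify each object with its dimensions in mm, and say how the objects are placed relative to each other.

A is an open-topped rectangular box: outside dimensions 264×413×239 mm, with a uniform wall and base thickness of 20 mm. The base is a full 264×413 slab on the floor; four walls sit on top of the base. The front and back walls (the −y and +y sides) span the full width; the two side walls fit between them.

The open box has a circular hole of radius 30 mm through its front wall, centred at (x = 153, z = 177).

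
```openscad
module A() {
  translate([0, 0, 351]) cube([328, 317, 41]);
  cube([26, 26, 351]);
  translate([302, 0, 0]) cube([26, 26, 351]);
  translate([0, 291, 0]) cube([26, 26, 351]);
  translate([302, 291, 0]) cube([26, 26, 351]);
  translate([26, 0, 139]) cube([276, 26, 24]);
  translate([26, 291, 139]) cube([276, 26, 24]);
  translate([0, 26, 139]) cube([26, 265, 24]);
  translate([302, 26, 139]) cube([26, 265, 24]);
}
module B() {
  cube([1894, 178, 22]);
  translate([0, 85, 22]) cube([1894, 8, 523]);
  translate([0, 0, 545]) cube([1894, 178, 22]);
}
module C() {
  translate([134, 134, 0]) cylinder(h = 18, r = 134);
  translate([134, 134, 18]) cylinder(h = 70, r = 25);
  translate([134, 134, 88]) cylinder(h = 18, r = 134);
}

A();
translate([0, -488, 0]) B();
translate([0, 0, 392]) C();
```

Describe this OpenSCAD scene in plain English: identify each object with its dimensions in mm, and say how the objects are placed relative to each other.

A is a four-legged stool. The seat is a 328×317×41 mm slab whose top surface is at z = 392 mm; four square legs, each 26×26 mm in cross-section, run from the floor (z = 0) to the underside of the seat, each flush with a corner of the seat. Four stretchers, 26 mm wide and 24 mm tall, connect adjacent legs with their undersides at z = 139 mm, each running between the inner faces of the legs it joins and aligned with the legs' outer faces on the other axis.

B is an I-beam lying along x, 1894 mm long. Overall section height 567 mm. Two flanges 178 mm wide (y) and 22 mm thick, one on the floor and one at the top; a web 8 mm thick runs between them, centred on the flange width.

C is a spool: two coaxial disc flanges of radius 134 mm and thickness 18 mm, joined by a core cylinder of radius 25 mm and height 70 mm. The lower flange rests on z = 0 and the three cylinders share a vertical axis.

The I-beam is on the floor beside the stool on its −y side. The spool is on top of the stool.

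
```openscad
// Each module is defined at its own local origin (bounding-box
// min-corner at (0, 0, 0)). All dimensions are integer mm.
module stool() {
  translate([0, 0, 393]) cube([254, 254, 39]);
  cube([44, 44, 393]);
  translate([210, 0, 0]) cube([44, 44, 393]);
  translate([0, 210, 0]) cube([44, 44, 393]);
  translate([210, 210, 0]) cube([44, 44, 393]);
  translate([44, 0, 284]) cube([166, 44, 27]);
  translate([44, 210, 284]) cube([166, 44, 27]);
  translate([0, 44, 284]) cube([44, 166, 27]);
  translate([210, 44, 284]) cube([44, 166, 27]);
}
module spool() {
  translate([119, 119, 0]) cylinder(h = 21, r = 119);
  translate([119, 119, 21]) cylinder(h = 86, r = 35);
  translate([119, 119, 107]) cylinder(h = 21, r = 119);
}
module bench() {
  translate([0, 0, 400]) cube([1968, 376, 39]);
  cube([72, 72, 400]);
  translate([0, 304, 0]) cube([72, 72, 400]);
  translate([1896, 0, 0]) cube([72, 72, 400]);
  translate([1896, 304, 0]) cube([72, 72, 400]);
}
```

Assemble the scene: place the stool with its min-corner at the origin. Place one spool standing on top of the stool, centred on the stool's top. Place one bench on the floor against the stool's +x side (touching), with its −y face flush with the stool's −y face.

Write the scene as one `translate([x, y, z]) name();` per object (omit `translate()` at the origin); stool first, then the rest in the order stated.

stool();
translate([8, 8, 432]) spool();
translate([254, 0, 0]) bench();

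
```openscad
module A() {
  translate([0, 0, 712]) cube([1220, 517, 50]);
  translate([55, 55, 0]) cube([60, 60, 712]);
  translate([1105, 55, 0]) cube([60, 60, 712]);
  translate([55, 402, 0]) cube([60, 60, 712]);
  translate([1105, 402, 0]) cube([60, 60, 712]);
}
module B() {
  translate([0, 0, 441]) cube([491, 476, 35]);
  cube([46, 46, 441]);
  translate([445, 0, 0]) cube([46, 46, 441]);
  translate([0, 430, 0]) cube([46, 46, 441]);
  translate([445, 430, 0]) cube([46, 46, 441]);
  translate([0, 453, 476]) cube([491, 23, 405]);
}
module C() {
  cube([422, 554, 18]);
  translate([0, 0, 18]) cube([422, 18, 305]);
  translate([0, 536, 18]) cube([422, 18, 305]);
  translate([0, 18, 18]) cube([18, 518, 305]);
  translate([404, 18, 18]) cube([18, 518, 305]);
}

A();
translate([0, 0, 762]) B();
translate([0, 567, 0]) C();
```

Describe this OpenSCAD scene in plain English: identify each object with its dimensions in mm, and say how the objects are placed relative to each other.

A is a rectangular dining table. The top is 1220×517×50 mm with its upper surface at z = 762 mm. It stands on four 60×60 mm square legs, each inset 55 mm from the nearest pair of top edges, running from the floor to the underside of the top.

B is a chair: 491×476 mm seat, 35 mm thick, top at z = 476 mm, on four 46 mm square corner legs flush with the seat edges. A 23 mm thick backrest slab spans the full seat width, extending 405 mm above the seat top, its back face flush with the seat's +y edge.

C is an open-topped rectangular box: outside dimensions 422×554×323 mm, with a uniform wall and base thickness of 18 mm. The base is a full 422×554 slab on the floor; four walls sit on top of the base. The front and back walls (the −y and +y sides) span the full width; the two side walls fit between them.

The chair is on top of the table. The open box is on the floor beside the table on its +y side.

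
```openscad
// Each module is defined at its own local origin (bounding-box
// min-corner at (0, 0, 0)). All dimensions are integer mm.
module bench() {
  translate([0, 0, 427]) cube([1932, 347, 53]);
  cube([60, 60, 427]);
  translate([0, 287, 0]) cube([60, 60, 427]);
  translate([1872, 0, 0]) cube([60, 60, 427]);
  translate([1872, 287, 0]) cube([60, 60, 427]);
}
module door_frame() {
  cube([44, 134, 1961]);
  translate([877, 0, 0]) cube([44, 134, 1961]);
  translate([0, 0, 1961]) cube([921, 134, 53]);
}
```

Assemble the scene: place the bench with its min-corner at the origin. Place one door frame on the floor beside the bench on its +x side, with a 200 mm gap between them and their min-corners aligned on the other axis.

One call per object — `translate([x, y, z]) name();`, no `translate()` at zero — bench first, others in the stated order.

bench();
translate([2132, 0, 0]) door_frame();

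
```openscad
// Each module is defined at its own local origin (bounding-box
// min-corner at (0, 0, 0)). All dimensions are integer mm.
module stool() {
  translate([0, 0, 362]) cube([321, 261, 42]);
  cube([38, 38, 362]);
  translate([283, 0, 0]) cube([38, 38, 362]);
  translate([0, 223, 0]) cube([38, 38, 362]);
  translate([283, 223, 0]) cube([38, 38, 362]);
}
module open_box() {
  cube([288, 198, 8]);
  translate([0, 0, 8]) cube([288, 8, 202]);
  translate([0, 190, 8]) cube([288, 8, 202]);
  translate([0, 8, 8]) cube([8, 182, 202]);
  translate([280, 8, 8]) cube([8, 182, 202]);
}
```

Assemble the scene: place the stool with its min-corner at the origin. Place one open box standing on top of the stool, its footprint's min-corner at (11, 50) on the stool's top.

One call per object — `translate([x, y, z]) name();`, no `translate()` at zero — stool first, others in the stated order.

stool();
translate([11, 50, 404]) open_box();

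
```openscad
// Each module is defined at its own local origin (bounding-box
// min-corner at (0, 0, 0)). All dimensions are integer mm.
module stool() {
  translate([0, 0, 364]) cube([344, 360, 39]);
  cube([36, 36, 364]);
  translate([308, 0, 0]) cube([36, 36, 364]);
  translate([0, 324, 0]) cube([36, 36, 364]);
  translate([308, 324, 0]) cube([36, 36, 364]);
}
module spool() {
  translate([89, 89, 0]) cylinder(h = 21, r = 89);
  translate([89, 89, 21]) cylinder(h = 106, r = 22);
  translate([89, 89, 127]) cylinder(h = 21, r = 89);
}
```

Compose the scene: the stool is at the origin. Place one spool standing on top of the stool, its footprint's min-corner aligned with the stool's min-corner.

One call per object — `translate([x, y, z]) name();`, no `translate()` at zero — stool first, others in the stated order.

stool();
translate([0, 0, 403]) spool();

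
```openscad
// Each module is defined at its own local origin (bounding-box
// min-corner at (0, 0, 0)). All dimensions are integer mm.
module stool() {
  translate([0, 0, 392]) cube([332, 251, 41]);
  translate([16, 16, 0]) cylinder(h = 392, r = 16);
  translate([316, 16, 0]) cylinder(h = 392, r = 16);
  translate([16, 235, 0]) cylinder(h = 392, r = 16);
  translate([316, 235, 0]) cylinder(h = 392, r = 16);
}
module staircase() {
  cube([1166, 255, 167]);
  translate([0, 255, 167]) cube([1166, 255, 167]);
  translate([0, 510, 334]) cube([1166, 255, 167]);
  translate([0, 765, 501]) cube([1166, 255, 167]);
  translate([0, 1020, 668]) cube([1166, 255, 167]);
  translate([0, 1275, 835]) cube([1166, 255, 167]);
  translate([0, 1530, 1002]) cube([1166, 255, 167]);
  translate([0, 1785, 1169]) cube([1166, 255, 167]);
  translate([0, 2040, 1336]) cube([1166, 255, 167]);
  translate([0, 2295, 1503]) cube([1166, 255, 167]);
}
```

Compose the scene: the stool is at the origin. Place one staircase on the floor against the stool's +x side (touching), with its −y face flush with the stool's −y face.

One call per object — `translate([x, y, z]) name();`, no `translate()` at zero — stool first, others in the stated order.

stool();
translate([332, 0, 0]) staircase();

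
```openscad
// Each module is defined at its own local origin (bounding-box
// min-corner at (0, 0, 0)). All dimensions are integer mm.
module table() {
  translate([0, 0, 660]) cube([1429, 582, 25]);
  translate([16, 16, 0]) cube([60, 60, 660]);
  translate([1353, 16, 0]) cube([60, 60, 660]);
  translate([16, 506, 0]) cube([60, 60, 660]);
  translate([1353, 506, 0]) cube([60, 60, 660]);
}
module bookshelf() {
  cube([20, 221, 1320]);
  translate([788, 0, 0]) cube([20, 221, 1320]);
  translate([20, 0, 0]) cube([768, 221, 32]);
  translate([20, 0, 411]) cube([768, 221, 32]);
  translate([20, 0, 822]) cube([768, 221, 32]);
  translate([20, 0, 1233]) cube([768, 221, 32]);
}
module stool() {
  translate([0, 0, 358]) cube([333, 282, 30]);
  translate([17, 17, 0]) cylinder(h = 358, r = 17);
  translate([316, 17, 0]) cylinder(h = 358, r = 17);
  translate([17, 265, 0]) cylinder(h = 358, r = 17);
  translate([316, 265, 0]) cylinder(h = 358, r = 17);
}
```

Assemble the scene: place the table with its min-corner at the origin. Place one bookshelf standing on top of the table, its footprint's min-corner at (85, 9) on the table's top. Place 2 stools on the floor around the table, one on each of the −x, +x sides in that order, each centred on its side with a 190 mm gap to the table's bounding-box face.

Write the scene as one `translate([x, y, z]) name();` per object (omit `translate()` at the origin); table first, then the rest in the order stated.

table();
translate([85, 9, 685]) bookshelf();
translate([-523, 150, 0]) stool();
translate([1619, 150, 0]) stool();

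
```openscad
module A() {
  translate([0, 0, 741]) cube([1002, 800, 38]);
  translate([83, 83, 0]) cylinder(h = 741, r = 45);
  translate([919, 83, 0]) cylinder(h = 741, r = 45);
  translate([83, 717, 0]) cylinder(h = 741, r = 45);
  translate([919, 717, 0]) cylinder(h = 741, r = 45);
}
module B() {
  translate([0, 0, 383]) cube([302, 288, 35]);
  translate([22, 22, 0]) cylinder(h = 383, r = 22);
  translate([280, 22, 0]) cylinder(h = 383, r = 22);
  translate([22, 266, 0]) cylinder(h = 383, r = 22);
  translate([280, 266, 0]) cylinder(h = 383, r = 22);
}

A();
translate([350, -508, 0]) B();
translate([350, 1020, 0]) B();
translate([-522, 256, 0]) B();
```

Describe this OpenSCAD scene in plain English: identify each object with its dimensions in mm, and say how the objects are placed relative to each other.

A is a table: top 1002 mm (x) × 800 mm (y), 38 mm thick, upper face at z = 779 mm, on four round legs of 90 mm diameter, each leg's bounding box inset 38 mm from the nearest pair of top edges, running from z = 0 to the bottom of the top.

B is a four-legged stool. The seat is 302×288 mm, 35 mm thick, top at z = 418 mm. It stands on four round legs, each 44 mm in diameter, from z = 0 to the seat underside, each leg's axis is inset half a diameter from the nearest pair of seat edges (so the leg's bounding box is flush with the corner).

Three stools sit around the table at the −y, +y, −x sides.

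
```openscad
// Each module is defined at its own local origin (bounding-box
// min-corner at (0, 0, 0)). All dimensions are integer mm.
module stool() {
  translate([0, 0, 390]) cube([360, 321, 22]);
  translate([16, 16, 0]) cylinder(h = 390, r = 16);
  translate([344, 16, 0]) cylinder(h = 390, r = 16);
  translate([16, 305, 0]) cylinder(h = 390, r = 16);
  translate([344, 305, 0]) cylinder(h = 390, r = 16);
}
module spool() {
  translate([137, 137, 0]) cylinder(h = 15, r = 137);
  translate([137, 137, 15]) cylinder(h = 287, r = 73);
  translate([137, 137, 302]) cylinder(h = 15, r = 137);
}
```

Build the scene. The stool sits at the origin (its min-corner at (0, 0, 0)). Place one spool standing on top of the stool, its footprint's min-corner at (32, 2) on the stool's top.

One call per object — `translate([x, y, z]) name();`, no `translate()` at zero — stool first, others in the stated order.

stool();
translate([32, 2, 412]) spool();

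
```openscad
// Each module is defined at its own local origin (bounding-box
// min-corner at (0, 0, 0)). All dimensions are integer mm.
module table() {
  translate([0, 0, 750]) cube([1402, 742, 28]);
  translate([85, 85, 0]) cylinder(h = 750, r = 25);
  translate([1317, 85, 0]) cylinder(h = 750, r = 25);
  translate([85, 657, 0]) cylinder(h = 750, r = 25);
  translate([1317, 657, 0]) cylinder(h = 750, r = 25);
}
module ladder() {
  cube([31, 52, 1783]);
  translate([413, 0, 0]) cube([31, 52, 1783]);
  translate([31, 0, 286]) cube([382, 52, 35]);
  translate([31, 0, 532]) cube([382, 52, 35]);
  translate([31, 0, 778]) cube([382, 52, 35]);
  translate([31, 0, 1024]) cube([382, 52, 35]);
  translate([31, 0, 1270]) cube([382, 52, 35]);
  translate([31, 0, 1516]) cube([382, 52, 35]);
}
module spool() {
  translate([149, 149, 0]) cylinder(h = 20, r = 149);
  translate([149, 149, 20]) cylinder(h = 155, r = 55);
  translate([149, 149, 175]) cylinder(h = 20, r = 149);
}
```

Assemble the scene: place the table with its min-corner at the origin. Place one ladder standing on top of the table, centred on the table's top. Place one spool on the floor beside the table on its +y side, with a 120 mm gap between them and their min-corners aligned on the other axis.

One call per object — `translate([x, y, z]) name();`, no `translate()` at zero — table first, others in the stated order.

table();
translate([479, 345, 778]) ladder();
translate([0, 862, 0]) spool();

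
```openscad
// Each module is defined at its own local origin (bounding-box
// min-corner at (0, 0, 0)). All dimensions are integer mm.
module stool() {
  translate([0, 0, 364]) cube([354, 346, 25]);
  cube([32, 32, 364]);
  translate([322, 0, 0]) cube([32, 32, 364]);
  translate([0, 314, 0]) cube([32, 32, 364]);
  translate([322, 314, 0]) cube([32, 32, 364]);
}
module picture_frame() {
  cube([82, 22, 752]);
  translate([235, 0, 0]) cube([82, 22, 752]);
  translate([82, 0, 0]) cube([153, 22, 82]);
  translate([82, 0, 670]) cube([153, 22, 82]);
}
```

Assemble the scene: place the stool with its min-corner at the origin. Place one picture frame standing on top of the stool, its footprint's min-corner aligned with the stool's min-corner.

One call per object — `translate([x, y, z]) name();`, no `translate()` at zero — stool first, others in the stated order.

stool();
translate([0, 0, 389]) picture_frame();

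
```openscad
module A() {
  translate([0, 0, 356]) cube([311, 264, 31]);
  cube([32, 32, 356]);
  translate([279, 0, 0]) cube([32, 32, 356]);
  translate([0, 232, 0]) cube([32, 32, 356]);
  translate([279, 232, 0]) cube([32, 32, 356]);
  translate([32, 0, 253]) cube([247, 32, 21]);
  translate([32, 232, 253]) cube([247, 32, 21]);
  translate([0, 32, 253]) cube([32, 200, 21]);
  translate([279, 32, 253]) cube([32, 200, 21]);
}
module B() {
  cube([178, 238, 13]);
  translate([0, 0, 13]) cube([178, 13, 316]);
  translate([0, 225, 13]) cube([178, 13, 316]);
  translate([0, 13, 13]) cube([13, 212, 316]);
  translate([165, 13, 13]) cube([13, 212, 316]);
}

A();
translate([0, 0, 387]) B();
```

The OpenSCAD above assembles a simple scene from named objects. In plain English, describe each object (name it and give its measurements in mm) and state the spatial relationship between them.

A is a four-legged stool. The seat is a 311×264×31 mm slab whose top surface is at z = 387 mm; four square legs, each 32×32 mm in cross-section, run from the floor (z = 0) to the underside of the seat, each flush with a corner of the seat. Four stretchers, 32 mm wide and 21 mm tall, connect adjacent legs with their undersides at z = 253 mm, each running between the inner faces of the legs it joins and aligned with the legs' outer faces on the other axis.

B is an open-topped rectangular box: outside dimensions 178×238×329 mm, with a uniform wall and base thickness of 13 mm. The base is a full 178×238 slab on the floor; four walls sit on top of the base. The front and back walls (the −y and +y sides) span the full width; the two side walls fit between them.

The open box is on top of the stool.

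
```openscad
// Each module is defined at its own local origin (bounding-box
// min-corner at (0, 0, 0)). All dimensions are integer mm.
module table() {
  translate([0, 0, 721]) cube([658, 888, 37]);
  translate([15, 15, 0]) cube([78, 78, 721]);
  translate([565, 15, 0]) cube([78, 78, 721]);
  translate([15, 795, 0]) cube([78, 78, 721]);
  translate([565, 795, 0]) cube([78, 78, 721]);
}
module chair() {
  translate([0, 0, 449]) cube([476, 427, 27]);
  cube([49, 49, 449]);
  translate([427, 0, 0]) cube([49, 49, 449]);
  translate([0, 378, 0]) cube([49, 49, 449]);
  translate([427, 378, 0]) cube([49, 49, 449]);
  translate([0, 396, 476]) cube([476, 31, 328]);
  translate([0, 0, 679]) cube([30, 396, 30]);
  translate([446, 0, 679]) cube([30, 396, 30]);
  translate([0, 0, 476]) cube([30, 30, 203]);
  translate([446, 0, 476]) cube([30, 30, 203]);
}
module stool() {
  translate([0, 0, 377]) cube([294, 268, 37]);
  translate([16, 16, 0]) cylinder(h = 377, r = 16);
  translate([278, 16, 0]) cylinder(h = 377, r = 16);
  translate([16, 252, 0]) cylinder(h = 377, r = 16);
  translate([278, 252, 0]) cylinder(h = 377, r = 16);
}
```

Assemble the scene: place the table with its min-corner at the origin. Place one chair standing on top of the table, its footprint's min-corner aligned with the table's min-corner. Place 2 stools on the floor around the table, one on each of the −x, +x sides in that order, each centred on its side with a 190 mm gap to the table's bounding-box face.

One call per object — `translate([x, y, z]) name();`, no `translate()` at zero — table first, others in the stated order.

table();
translate([0, 0, 758]) chair();
translate([-484, 310, 0]) stool();
translate([848, 310, 0]) stool();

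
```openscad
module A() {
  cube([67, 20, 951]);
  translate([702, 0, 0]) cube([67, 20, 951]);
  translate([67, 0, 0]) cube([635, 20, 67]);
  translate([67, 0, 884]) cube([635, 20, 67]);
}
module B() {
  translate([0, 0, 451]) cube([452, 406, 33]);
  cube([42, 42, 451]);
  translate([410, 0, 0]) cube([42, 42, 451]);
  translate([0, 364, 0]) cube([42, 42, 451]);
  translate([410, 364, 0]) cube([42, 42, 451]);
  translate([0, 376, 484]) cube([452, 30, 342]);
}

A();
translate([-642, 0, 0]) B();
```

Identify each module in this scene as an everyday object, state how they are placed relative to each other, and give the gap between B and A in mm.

A is a picture frame. B is a chair. The chair is on the floor beside the picture frame on its −x side. The gap between the chair and the picture frame is 190 mm.

The chair's nearest face is 190 mm from the picture frame's −x face.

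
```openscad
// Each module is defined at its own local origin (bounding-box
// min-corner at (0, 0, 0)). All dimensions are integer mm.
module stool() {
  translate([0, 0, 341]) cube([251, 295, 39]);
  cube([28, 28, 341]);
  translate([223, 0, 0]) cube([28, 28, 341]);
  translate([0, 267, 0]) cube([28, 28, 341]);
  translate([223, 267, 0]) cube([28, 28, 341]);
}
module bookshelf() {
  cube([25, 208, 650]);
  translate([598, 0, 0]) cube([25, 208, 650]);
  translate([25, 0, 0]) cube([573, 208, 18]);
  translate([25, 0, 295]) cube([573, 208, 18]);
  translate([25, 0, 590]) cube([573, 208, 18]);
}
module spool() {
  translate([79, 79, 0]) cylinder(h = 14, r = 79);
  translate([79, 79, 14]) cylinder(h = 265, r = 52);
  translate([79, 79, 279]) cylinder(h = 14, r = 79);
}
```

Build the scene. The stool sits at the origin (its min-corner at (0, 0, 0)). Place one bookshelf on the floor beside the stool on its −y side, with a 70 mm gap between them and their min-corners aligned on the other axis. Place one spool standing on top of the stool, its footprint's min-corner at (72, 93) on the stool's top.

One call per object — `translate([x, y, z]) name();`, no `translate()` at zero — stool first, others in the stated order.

stool();
translate([0, -278, 0]) bookshelf();
translate([72, 93, 380]) spool();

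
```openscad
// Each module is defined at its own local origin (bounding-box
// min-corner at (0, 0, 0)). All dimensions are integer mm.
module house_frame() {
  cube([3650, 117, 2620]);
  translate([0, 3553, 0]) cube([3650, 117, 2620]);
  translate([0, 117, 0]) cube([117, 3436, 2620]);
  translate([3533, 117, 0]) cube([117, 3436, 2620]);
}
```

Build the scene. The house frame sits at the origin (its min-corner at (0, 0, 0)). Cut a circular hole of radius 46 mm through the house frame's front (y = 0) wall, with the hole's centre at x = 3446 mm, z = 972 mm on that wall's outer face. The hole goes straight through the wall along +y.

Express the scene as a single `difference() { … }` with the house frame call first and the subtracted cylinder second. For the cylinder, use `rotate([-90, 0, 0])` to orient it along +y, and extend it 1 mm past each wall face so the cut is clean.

difference() {
  house_frame();
  translate([3446, -1, 972]) rotate([-90, 0, 0]) cylinder(h = 119, r = 46);
}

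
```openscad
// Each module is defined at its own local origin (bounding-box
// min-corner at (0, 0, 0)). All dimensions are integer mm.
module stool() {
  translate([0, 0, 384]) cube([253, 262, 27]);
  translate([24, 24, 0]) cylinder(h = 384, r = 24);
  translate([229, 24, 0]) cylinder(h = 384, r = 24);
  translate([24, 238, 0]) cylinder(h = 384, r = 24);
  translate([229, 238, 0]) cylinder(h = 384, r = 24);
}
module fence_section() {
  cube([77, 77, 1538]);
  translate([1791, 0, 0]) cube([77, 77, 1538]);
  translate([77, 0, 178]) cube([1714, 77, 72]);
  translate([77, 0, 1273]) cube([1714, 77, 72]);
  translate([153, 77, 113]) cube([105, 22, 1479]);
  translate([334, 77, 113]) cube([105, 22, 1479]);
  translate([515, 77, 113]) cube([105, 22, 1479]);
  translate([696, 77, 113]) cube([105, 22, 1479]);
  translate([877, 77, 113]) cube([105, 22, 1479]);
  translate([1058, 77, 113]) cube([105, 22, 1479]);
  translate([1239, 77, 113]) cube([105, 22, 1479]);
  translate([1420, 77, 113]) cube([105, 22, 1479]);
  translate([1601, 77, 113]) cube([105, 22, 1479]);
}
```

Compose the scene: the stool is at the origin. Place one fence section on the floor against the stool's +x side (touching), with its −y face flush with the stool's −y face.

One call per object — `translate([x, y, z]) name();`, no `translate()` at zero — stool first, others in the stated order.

stool();
translate([253, 0, 0]) fence_section();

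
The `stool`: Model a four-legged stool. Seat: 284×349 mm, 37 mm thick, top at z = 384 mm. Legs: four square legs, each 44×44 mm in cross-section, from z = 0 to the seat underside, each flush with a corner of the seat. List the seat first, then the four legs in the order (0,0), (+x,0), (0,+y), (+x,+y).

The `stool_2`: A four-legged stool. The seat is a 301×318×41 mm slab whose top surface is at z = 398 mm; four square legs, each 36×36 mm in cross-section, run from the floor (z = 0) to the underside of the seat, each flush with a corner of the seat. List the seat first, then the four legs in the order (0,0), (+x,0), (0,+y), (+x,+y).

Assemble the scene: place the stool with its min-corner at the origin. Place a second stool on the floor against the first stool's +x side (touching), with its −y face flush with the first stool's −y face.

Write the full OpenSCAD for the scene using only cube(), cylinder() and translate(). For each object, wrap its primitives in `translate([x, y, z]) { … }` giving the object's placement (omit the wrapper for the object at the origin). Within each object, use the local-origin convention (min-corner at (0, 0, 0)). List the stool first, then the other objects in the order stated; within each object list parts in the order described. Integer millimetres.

translate([0, 0, 347]) cube([284, 349, 37]);
cube([44, 44, 347]);
translate([240, 0, 0]) cube([44, 44, 347]);
translate([0, 305, 0]) cube([44, 44, 347]);
translate([240, 305, 0]) cube([44, 44, 347]);
translate([284, 0, 0]) {
  translate([0, 0, 357]) cube([301, 318, 41]);
  cube([36, 36, 357]);
  translate([265, 0, 0]) cube([36, 36, 357]);
  translate([0, 282, 0]) cube([36, 36, 357]);
  translate([265, 282, 0]) cube([36, 36, 357]);
}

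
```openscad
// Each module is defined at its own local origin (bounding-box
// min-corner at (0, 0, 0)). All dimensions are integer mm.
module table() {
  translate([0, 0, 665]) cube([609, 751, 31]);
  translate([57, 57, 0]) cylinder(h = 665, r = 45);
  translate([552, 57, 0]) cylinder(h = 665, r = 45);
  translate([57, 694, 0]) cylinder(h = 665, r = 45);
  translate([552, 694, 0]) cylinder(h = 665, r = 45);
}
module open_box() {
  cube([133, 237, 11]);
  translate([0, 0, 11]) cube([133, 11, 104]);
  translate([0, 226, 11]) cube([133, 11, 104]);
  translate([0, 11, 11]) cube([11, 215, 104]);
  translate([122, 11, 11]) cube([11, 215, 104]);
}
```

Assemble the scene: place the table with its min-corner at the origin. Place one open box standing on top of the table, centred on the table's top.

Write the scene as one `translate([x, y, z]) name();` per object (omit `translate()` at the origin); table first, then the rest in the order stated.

table();
translate([238, 257, 696]) open_box();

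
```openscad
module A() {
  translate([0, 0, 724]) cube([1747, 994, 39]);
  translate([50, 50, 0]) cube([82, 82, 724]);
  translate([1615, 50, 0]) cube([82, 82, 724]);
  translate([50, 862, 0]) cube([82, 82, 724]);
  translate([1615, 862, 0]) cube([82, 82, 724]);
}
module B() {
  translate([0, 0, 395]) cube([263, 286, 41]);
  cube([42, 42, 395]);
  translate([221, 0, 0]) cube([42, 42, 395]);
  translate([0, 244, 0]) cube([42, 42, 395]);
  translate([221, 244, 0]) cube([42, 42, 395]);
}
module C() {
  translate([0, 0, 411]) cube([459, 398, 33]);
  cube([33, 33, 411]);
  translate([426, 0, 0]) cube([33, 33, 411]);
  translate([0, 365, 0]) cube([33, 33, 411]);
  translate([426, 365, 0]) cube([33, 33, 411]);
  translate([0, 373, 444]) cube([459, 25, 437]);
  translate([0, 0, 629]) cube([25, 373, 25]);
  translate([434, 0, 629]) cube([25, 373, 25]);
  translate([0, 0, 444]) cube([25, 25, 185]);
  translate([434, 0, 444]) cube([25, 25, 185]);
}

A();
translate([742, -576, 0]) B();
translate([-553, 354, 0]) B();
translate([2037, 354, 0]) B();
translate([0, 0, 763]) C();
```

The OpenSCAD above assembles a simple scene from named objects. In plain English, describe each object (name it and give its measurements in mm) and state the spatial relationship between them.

A is a table with a 1747×994 mm rectangular top, 39 mm thick, top surface at z = 763 mm, supported by four 82×82 mm square legs, each inset 50 mm from the nearest pair of top edges, running from the floor.

B is a four-legged stool. The seat is 263×286 mm, 41 mm thick, top at z = 436 mm. It stands on four square legs, each 42×42 mm in cross-section, from z = 0 to the seat underside, each flush with a corner of the seat.

C is a chair: 459×398 mm seat, 33 mm thick, top at z = 444 mm, on four 33 mm square corner legs flush with the seat edges. A 25 mm thick backrest slab spans the full seat width, extending 437 mm above the seat top, its back face flush with the seat's +y edge. Two armrests of 25×25 mm section run along each side from the seat's front edge to the front of the backrest, top faces 210 mm above the seat top and outer faces flush with the seat's x-edges; a 25×25 mm post under the front of each armrest stands on the seat at the front corner.

Three stools sit around the table at the −y, −x, +x sides. The chair is on top of the table.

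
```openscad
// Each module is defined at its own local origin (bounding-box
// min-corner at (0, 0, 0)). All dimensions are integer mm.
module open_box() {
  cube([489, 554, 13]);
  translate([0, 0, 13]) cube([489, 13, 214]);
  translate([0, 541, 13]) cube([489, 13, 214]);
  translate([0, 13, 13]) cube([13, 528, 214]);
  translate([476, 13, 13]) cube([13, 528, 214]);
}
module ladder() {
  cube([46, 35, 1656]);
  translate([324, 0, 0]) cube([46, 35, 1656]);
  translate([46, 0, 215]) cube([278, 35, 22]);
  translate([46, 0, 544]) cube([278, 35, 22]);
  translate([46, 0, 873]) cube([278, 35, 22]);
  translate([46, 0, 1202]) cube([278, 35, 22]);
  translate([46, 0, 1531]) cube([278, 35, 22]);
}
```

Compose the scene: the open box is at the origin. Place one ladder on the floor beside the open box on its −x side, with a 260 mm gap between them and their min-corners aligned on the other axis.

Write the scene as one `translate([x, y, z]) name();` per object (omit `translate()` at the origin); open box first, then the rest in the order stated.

open_box();
translate([-630, 0, 0]) ladder();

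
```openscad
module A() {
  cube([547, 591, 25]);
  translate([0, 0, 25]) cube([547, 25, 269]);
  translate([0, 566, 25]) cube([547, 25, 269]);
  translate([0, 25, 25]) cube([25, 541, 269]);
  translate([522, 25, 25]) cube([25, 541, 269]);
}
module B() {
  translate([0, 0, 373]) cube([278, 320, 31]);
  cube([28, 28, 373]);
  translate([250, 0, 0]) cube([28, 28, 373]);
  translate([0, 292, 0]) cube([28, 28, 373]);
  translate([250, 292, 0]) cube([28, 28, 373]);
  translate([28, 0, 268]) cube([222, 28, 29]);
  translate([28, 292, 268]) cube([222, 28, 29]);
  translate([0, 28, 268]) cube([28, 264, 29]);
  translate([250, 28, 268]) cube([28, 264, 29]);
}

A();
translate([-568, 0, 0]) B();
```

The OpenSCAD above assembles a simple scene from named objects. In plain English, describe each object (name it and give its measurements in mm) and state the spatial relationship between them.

A is an open-topped rectangular box: outside dimensions 547×591×294 mm, with a uniform wall and base thickness of 25 mm. The base is a full 547×591 slab on the floor; four walls sit on top of the base. The front and back walls (the −y and +y sides) span the full width; the two side walls fit between them.

B is a four-legged stool. The seat is a 278×320×31 mm slab whose top surface is at z = 404 mm; four square legs, each 28×28 mm in cross-section, run from the floor (z = 0) to the underside of the seat, each flush with a corner of the seat. Four stretchers, 28 mm wide and 29 mm tall, connect adjacent legs with their undersides at z = 268 mm, each running between the inner faces of the legs it joins and aligned with the legs' outer faces on the other axis.

The stool is on the floor beside the open box on its −x side.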